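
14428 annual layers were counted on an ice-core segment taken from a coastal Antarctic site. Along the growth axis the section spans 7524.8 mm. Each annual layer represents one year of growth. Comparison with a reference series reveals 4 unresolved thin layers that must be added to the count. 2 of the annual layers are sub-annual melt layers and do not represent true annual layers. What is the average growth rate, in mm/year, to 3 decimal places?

Adjusted count: 14428 − 2 + 4 = 14430 annual layers.
Extension rate ≈ 7524.8 / 14430 = 0.521 mm/year.

0.521 mm/year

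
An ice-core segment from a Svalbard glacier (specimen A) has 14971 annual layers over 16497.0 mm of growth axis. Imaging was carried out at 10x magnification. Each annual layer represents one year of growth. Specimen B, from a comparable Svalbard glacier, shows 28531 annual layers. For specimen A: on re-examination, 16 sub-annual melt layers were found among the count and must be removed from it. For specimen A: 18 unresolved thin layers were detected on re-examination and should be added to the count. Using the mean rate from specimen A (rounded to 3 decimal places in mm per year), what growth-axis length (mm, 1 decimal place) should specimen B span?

31441.2 mm

Specimen A: adjusted count: 14971 − 16 + 18 = 14973 annual layers.
A: 16497.0 mm over 14973 years gives 16497.0 / 14973 ≈ 1.102 mm/yr.
For B, 1.102 mm/year × 28531 years = 31441.2 mm.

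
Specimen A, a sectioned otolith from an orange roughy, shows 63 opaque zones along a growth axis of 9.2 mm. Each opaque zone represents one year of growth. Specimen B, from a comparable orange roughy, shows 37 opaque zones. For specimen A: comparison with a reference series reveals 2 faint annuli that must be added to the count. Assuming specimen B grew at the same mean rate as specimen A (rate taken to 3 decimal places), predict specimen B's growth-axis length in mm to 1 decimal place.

Specimen A: after corrections the count is 63 + 2 = 65 opaque zones.
A: Extension rate ≈ 9.2 / 65 = 0.142 mm/yr.
For B, 0.142 mm/year × 37 years = 5.3 mm.

5.3 mm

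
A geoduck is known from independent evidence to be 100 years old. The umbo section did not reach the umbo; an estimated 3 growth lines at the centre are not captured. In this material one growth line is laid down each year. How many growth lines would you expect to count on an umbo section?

97 growth lines

Expected growth lines over 100 years: 100.
Less the 3 uncaptured growth lines: 100 − 3 = 97.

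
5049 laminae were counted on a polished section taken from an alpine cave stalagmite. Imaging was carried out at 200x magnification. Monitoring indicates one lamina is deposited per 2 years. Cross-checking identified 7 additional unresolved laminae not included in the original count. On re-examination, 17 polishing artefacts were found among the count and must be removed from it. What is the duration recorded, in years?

True lamina count = 5049 − 17 + 7 = 5039.
5039 laminae at 2 years each span 5039 × 2 = 10078 years.

10078 years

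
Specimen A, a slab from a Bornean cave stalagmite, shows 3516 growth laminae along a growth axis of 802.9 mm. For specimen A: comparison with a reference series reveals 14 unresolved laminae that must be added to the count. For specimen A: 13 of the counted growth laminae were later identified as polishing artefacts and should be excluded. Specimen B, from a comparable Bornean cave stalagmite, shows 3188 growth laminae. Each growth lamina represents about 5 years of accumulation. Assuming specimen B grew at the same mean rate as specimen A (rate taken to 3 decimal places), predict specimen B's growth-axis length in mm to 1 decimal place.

733.2 mm

Specimen A: after corrections the count is 3516 − 13 + 14 = 3517 growth laminae.
Specimen A: at 5 years per growth lamina, 3517 × 5 = 17585 years.
A: Extension rate ≈ 802.9 / 17585 = 0.046 mm/year.
Specimen B: 3188 growth laminae at 5 years each span 3188 × 5 = 15940 years. For B, 0.046 mm/year × 15940 years = 733.2 mm.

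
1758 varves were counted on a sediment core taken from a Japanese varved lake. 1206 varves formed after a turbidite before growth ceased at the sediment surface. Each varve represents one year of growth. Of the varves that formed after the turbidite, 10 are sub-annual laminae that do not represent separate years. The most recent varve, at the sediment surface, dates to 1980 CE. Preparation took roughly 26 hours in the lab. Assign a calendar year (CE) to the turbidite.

There are 1206 varves younger than the turbidite.
Removing the 10 false varves leaves 1206 − 10 = 1196 true varves beyond the turbidite.
1980 − 1196 = 784 CE.

784 CE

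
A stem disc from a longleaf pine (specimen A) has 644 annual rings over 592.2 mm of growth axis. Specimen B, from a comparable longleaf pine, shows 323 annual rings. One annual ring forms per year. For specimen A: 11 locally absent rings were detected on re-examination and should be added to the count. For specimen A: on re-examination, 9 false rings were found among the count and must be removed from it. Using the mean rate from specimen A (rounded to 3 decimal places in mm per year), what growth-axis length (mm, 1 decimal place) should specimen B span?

296.2 mm

Specimen A: adjusted count: 644 − 9 + 11 = 646 annual rings.
A: Mean rate = 592.2 mm / 646 years ≈ 0.917 mm per year.
B's length ≈ 0.917 × 323 = 296.2 mm.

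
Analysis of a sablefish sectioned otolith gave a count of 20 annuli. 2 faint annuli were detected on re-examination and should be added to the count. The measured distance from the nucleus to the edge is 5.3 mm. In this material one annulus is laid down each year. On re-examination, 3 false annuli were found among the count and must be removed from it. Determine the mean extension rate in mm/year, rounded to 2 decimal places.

Correcting the raw count gives 20 − 3 + 2 = 19 true annuli.
5.3 mm over 19 years gives 5.3 / 19 ≈ 0.28 mm/year.

0.28 mm/year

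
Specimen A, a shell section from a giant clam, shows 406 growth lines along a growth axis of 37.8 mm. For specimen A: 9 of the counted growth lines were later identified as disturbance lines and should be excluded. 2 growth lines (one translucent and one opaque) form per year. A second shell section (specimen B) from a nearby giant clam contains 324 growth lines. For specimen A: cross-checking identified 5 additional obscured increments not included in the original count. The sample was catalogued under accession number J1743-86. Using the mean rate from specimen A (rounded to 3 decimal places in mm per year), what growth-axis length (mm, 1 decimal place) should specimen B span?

Specimen A: after corrections the count is 406 − 9 + 5 = 402 growth lines.
Specimen A: with 2 growth lines per year, 402 / 2 = 201 years.
A: 37.8 mm over 201 years gives 37.8 / 201 ≈ 0.188 mm/yr.
Specimen B: dividing by 2 growth lines per year: 324 / 2 = 162 years. B's length ≈ 0.188 × 162 = 30.5 mm.

30.5 mm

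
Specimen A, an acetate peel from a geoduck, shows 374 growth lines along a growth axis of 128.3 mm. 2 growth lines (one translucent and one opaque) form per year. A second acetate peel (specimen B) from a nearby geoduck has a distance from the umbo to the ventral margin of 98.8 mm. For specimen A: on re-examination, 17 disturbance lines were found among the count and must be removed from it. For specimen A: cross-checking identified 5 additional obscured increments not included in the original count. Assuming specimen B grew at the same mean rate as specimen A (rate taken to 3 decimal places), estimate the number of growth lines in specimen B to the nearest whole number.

279 growth lines

Specimen A: adjusted count: 374 − 17 + 5 = 362 growth lines.
Specimen A: 362 growth lines at 2 per year is 362 / 2 = 181 years.
A: 128.3 mm over 181 years gives 128.3 / 181 ≈ 0.709 mm per year.
Specimen B: 98.8 mm / 0.709 mm per year = 139.35 years; at 2 growth lines per year that is 139.35 × 2 ≈ 279 growth lines.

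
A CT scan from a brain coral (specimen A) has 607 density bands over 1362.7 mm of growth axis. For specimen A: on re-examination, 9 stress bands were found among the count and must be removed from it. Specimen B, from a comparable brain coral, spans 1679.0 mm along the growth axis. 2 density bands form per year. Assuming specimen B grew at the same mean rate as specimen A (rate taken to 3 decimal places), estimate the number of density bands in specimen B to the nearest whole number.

Specimen A: after corrections the count is 607 − 9 = 598 density bands.
Specimen A: dividing by 2 density bands per year: 598 / 2 = 299 years.
A: Extension rate ≈ 1362.7 / 299 = 4.558 mm/year.
Specimen B: 1679.0 mm / 4.558 mm per year = 368.36 years; at 2 density bands per year that is 368.36 × 2 ≈ 737 density bands.

737 density bands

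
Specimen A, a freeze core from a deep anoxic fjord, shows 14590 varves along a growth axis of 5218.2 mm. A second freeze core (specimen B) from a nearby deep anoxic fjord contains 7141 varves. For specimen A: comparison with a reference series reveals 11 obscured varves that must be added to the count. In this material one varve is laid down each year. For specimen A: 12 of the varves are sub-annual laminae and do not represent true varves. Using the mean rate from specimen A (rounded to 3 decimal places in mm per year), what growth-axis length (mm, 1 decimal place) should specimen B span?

2556.5 mm

Specimen A: after corrections the count is 14590 − 12 + 11 = 14589 varves.
A: 5218.2 mm over 14589 years gives 5218.2 / 14589 ≈ 0.358 mm/year.
Length of B = 0.358 × 7141 = 2556.5 mm.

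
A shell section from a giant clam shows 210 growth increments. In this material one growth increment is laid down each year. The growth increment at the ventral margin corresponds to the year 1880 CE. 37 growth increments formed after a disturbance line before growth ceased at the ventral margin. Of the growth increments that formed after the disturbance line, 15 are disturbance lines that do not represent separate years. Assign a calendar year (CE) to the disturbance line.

1858 CE

There are 37 growth increments younger than the disturbance line.
37 − 15 false = 22 true growth increments after the disturbance line.
Counting back 22 years from 1880 CE places the disturbance line in 1880 − 22 = 1858 CE.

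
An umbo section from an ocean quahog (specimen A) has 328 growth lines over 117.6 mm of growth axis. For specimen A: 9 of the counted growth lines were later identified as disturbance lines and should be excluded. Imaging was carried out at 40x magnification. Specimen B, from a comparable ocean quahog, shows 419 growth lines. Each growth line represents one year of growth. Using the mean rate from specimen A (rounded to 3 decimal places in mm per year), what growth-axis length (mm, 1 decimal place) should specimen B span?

Specimen A: correcting the raw count gives 328 − 9 = 319 true growth lines.
A: Mean rate = 117.6 mm / 319 years ≈ 0.369 mm/yr.
For B, 0.369 mm/year × 419 years = 154.6 mm.

154.6 mm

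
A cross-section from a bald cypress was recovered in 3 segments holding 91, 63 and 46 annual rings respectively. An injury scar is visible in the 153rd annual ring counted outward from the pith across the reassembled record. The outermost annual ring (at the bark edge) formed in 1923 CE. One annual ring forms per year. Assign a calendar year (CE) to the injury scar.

Total annual rings = 91 + 63 + 46 = 200.
Between annual ring 153 and the bark edge there are 200 − 153 = 47 annual rings.
Counting back 47 years from 1923 CE places the injury scar in 1923 − 47 = 1876 CE.

1876 CE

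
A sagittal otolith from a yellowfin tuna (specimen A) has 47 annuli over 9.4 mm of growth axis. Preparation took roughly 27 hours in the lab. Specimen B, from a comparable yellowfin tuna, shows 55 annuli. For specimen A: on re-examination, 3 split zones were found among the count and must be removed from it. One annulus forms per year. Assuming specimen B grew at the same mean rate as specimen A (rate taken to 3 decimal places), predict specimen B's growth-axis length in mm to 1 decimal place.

Specimen A: adjusted count: 47 − 3 = 44 annuli.
A: Mean rate = 9.4 mm / 44 years ≈ 0.214 mm/year.
Length of B = 0.214 × 55 = 11.8 mm.

11.8 mm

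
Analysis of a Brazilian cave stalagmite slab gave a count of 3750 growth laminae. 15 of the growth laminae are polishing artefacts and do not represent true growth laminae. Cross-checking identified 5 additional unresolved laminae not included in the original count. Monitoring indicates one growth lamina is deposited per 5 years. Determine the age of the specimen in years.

Adjusted count: 3750 − 15 + 5 = 3740 growth laminae.
At 5 years per growth lamina, 3740 × 5 = 18700 years.

18700 yr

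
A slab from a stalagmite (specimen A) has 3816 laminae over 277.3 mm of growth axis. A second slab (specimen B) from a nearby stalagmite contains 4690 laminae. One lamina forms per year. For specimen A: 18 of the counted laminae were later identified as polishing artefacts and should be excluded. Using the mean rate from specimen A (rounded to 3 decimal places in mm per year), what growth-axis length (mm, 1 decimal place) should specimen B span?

342.4 mm

Specimen A: adjusted count: 3816 − 18 = 3798 laminae.
A: 277.3 mm over 3798 years gives 277.3 / 3798 ≈ 0.073 mm/year.
Length of B = 0.073 × 4690 = 342.4 mm.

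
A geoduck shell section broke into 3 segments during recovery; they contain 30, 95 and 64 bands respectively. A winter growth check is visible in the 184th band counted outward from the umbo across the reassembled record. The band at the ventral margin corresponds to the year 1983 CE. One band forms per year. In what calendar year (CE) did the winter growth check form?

1978 CE

Total bands = 30 + 95 + 64 = 189.
189 − 184 = 5 bands lie beyond the winter growth check toward the ventral margin.
Counting back 5 years from 1983 CE places the winter growth check in 1983 − 5 = 1978 CE.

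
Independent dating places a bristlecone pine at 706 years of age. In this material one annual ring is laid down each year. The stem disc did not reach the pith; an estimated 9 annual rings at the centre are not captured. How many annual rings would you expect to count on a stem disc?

697 annual rings

At one annual ring per year, 706 years correspond to 706 annual rings.
706 − 9 missed = 697 annual rings expected in the prepared section.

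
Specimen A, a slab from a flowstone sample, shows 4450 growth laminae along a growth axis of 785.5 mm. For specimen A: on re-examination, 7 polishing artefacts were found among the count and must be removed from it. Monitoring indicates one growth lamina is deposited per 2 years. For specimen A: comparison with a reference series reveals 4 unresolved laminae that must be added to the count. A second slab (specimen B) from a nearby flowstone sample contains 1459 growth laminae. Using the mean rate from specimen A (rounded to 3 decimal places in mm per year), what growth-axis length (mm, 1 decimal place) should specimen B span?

256.8 mm

Specimen A: after corrections the count is 4450 − 7 + 4 = 4447 growth laminae.
Specimen A: 4447 growth laminae at 2 years each span 4447 × 2 = 8894 years.
A: Extension rate ≈ 785.5 / 8894 = 0.088 mm/yr.
Specimen B: multiplying by 2 years per growth lamina: 1459 × 2 = 2918 years. Length of B = 0.088 × 2918 = 256.8 mm.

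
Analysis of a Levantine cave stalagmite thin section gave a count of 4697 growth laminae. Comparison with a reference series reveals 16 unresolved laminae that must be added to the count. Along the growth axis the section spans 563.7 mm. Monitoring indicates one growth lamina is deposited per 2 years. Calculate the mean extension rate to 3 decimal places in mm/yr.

After corrections the count is 4697 + 16 = 4713 growth laminae.
4713 growth laminae at 2 years each span 4713 × 2 = 9426 years.
Mean rate = 563.7 mm / 9426 years ≈ 0.060 mm/yr.

0.060 mm/yr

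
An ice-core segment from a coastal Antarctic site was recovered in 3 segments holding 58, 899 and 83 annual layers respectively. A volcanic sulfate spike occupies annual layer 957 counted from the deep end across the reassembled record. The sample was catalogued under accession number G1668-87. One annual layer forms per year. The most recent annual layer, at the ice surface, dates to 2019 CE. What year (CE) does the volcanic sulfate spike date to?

1936 CE

Total annual layers = 58 + 899 + 83 = 1040.
The volcanic sulfate spike sits at annual layer 957 from the deep end, so 1040 − 957 = 83 annual layers formed after it.
Counting back 83 years from 2019 CE places the volcanic sulfate spike in 2019 − 83 = 1936 CE.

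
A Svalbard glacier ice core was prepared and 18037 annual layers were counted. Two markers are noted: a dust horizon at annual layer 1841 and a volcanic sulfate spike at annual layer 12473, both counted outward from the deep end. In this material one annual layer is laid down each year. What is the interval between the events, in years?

10632 years

12473 − 1841 = 10632 annual layers lie between the two events.
That is 10632 years at one annual layer per year.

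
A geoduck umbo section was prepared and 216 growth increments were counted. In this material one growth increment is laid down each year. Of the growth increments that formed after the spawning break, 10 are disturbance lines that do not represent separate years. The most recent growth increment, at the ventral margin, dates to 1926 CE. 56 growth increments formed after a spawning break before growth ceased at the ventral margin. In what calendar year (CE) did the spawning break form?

There are 56 growth increments younger than the spawning break.
56 − 10 false = 46 true growth increments after the spawning break.
The growth increment at the ventral margin is 1926 CE, so the spawning break dates to 1926 − 46 = 1880 CE.

1880 CE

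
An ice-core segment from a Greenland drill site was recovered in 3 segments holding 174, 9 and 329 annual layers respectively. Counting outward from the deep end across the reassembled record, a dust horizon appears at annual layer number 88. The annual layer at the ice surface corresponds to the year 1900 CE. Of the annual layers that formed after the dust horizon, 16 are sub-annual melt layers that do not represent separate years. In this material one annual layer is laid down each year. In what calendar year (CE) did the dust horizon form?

1492 CE

Total annual layers = 174 + 9 + 329 = 512.
Between annual layer 88 and the ice surface there are 512 − 88 = 424 annual layers.
Excluding 16 false annual layers: 424 − 16 = 408.
The annual layer at the ice surface is 1900 CE, so the dust horizon dates to 1900 − 408 = 1492 CE.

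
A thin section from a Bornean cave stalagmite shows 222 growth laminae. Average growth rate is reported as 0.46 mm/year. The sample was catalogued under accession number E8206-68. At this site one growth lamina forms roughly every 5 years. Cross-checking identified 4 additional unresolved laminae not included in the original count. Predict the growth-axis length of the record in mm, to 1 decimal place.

After corrections the count is 222 + 4 = 226 growth laminae.
At 5 years per growth lamina, 226 × 5 = 1130 years.
Predicted length = 0.46 mm/year × 1130 years = 519.8 mm.

519.8 mm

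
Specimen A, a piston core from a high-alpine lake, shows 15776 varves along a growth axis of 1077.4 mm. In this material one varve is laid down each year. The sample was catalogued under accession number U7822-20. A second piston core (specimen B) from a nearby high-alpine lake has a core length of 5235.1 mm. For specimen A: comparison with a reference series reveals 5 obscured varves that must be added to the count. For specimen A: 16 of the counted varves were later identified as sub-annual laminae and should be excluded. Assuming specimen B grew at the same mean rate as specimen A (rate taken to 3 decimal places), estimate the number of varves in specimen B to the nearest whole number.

Specimen A: true varve count = 15776 − 16 + 5 = 15765.
A: 1077.4 mm over 15765 years gives 1077.4 / 15765 ≈ 0.068 mm/year.
B spans 5235.1 / 0.068 = 76986.76 years ≈ 76987 varves.

76987 varves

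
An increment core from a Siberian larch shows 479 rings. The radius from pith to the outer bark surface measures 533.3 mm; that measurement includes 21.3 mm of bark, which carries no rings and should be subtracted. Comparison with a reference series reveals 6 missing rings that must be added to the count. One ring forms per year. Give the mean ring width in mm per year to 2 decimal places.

1.06 mm per year

Correcting the raw count gives 479 + 6 = 485 true rings.
Net length = 533.3 − 21.3 = 512.0 mm.
Extension rate ≈ 512.0 / 485 = 1.06 mm per year.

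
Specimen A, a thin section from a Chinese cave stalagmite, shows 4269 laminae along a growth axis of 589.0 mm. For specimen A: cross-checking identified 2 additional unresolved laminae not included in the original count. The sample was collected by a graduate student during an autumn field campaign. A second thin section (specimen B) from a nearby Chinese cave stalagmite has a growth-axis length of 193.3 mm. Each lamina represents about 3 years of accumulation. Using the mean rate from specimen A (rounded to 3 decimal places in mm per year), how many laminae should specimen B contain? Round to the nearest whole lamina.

Specimen A: correcting the raw count gives 4269 + 2 = 4271 true laminae.
Specimen A: at 3 years per lamina, 4271 × 3 = 12813 years.
A: 589.0 mm over 12813 years gives 589.0 / 12813 ≈ 0.046 mm/yr.
For B, 193.3 / 0.046 = 4202.17 years; at 3 years per lamina that is 4202.17 / 3 ≈ 1401 laminae.

1401 laminae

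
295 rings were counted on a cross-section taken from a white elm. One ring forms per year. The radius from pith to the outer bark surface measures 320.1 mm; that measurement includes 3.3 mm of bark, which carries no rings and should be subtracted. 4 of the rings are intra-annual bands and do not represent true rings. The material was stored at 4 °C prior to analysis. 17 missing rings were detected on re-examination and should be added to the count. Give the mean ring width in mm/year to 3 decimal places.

1.029 mm/year

After corrections the count is 295 − 4 + 17 = 308 rings.
Removing the 3.3 mm offcut leaves 320.1 − 3.3 = 316.8 mm.
Extension rate ≈ 316.8 / 308 = 1.029 mm/year.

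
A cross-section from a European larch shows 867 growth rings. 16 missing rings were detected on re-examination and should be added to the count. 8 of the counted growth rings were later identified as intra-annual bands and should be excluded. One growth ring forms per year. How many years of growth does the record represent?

875 yr

Correcting the raw count gives 867 − 8 + 16 = 875 true growth rings.
One growth ring per year makes the duration 875 years.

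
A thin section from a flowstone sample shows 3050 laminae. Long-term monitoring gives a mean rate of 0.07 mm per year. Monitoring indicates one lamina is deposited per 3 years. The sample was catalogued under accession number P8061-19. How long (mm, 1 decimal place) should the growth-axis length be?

640.5 mm

At 3 years per lamina, 3050 × 3 = 9150 years.
Predicted length = 0.07 mm/year × 9150 years = 640.5 mm.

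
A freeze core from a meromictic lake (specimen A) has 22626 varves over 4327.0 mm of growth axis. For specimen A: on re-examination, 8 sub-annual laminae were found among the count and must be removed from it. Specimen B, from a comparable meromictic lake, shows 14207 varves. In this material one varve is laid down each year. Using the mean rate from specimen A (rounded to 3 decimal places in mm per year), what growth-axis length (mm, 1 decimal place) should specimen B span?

Specimen A: adjusted count: 22626 − 8 = 22618 varves.
A: Extension rate ≈ 4327.0 / 22618 = 0.191 mm/yr.
For B, 0.191 mm/year × 14207 years = 2713.5 mm.

2713.5 mm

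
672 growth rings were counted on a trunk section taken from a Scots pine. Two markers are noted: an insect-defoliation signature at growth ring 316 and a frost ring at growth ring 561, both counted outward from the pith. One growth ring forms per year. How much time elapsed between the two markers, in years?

The two markers are separated by 561 − 316 = 245 growth rings.
One growth ring per year makes the interval 245 years.

245 yr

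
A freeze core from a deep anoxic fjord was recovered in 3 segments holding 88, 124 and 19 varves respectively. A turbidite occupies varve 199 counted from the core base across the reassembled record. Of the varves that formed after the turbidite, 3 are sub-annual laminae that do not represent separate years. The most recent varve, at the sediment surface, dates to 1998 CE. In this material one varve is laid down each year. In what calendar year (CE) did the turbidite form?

Total varves = 88 + 124 + 19 = 231.
The turbidite sits at varve 199 from the core base, so 231 − 199 = 32 varves formed after it.
32 − 3 false = 29 true varves after the turbidite.
1998 − 29 = 1969 CE.

1969 CE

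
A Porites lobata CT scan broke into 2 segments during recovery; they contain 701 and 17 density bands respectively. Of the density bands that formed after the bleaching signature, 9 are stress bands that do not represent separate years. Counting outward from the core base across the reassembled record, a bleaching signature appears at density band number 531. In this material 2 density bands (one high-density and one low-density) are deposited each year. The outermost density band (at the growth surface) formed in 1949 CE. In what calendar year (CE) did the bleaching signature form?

1860 CE

Total density bands = 701 + 17 = 718.
Between density band 531 and the growth surface there are 718 − 531 = 187 density bands.
187 − 9 false = 178 true density bands after the bleaching signature.
Dividing by 2 density bands per year: 178 / 2 = 89 years.
1949 − 89 = 1860 CE.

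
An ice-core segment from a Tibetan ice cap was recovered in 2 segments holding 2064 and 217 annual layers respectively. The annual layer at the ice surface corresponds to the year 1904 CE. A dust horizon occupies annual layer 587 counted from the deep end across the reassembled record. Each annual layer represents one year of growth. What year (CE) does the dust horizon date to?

210 CE

Total annual layers = 2064 + 217 = 2281.
2281 − 587 = 1694 annual layers lie beyond the dust horizon toward the ice surface.
1904 − 1694 = 210 CE.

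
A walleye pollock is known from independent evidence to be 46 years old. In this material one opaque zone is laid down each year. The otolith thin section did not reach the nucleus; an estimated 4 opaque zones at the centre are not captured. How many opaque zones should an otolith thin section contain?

At one opaque zone per year, 46 years correspond to 46 opaque zones.
Less the 4 uncaptured opaque zones: 46 − 4 = 42.

42 opaque zones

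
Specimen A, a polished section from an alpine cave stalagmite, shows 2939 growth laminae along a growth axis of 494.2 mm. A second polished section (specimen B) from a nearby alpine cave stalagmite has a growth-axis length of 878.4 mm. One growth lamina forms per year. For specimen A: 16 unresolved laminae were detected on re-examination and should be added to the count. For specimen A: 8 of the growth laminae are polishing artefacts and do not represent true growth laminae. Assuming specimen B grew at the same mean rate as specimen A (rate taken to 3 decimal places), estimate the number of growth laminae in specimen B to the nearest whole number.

5229 growth laminae

Specimen A: true growth lamina count = 2939 − 8 + 16 = 2947.
A: 494.2 mm over 2947 years gives 494.2 / 2947 ≈ 0.168 mm per year.
Specimen B: 878.4 mm / 0.168 mm per year = 5228.57 years ≈ 5229 growth laminae.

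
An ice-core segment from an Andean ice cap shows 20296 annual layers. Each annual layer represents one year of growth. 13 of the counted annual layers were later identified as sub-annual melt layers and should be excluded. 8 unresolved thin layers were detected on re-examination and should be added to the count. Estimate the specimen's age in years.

20291 years

True annual layer count = 20296 − 13 + 8 = 20291.
With a one-to-one annual layer periodicity this is 20291 years.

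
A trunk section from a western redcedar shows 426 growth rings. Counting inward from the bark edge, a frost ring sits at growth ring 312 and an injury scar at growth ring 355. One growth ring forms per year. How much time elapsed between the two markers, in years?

355 − 312 = 43 growth rings lie between the two events.
That is 43 years at one growth ring per year.

43 years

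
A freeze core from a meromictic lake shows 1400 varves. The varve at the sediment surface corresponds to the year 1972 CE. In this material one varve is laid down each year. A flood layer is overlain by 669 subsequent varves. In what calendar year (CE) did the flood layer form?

1303 CE

669 varves formed after the flood layer.
1972 − 669 = 1303 CE.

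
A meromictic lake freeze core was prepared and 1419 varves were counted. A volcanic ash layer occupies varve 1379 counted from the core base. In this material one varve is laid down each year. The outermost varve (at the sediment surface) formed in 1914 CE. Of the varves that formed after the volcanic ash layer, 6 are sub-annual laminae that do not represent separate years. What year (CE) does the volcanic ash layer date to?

1880 CE

The volcanic ash layer sits at varve 1379 from the core base, so 1419 − 1379 = 40 varves formed after it.
Excluding 6 false varves: 40 − 6 = 34.
The varve at the sediment surface is 1914 CE, so the volcanic ash layer dates to 1914 − 34 = 1880 CE.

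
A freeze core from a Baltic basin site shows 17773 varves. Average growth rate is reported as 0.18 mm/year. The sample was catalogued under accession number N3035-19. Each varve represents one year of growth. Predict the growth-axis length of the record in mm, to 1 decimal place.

3199.1 mm

The record spans 17773 years at 0.18 mm per year.
Length ≈ 0.18 × 17773 = 3199.1 mm.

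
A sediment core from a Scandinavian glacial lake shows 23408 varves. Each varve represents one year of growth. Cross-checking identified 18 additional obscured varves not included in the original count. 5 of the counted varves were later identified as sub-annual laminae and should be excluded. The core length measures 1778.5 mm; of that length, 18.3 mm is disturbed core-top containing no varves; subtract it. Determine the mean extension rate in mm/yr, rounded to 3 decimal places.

0.075 mm/yr

Correcting the raw count gives 23408 − 5 + 18 = 23421 true varves.
The growth record spans 1778.5 − 18.3 = 1760.2 mm.
Extension rate ≈ 1760.2 / 23421 = 0.075 mm/yr.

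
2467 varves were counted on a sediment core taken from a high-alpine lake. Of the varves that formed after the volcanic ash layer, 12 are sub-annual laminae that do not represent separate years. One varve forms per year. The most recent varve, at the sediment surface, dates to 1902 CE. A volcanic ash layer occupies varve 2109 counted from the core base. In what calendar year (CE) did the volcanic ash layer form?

2467 − 2109 = 358 varves lie beyond the volcanic ash layer toward the sediment surface.
Removing the 12 false varves leaves 358 − 12 = 346 true varves beyond the volcanic ash layer.
Counting back 346 years from 1902 CE places the volcanic ash layer in 1902 − 346 = 1556 CE.

1556 CE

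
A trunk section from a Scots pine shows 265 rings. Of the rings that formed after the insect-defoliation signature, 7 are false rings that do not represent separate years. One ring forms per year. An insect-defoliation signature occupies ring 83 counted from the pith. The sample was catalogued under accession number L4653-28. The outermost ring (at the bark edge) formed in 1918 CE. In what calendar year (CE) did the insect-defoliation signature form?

1743 CE

265 − 83 = 182 rings lie beyond the insect-defoliation signature toward the bark edge.
182 − 7 false = 175 true rings after the insect-defoliation signature.
Counting back 175 years from 1918 CE places the insect-defoliation signature in 1918 − 175 = 1743 CE.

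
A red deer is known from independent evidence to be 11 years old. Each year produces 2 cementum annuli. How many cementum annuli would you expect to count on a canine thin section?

Expected cementum annuli: 11 × 2 = 22.
So 22 cementum annuli should be present.

22 cementum annuli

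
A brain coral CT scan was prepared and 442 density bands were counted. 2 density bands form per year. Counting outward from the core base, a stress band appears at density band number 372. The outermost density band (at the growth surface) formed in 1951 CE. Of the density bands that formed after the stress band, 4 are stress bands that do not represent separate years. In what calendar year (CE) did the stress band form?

442 − 372 = 70 density bands lie beyond the stress band toward the growth surface.
Removing the 4 false density bands leaves 70 − 4 = 66 true density bands beyond the stress band.
Dividing by 2 density bands per year: 66 / 2 = 33 years.
The density band at the growth surface is 1951 CE, so the stress band dates to 1951 − 33 = 1918 CE.

1918 CE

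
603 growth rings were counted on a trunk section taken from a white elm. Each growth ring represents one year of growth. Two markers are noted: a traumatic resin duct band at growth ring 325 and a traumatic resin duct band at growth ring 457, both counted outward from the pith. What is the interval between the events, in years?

457 − 325 = 132 growth rings lie between the two events.
That is 132 years at one growth ring per year.

132 yr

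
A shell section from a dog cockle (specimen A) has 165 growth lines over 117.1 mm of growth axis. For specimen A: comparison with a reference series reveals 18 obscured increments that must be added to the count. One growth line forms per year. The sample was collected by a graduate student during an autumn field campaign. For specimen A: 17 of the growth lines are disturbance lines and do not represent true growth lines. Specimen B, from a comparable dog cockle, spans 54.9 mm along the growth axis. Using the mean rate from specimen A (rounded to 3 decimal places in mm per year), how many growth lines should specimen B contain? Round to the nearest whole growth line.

Specimen A: correcting the raw count gives 165 − 17 + 18 = 166 true growth lines.
A: Extension rate ≈ 117.1 / 166 = 0.705 mm/yr.
For B, 54.9 / 0.705 = 77.87 years ≈ 78 growth lines.

78 growth lines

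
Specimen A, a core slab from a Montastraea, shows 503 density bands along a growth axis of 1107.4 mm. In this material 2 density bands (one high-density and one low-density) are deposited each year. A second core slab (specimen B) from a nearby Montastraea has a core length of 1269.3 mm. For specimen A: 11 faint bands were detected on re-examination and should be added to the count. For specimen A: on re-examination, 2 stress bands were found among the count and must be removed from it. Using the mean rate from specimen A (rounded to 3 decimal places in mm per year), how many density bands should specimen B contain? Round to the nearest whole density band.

Specimen A: correcting the raw count gives 503 − 2 + 11 = 512 true density bands.
Specimen A: 512 density bands at 2 per year is 512 / 2 = 256 years.
A: 1107.4 mm over 256 years gives 1107.4 / 256 ≈ 4.326 mm per year.
B spans 1269.3 / 4.326 = 293.41 years; at 2 density bands per year that is 293.41 × 2 ≈ 587 density bands.

587 density bands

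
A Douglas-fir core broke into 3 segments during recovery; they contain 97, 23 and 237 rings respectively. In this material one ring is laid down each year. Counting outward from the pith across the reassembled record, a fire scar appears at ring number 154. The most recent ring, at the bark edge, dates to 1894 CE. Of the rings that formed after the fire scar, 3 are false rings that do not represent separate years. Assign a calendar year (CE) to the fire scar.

1694 CE

Total rings = 97 + 23 + 237 = 357.
Between ring 154 and the bark edge there are 357 − 154 = 203 rings.
Removing the 3 false rings leaves 203 − 3 = 200 true rings beyond the fire scar.
The ring at the bark edge is 1894 CE, so the fire scar dates to 1894 − 200 = 1694 CE.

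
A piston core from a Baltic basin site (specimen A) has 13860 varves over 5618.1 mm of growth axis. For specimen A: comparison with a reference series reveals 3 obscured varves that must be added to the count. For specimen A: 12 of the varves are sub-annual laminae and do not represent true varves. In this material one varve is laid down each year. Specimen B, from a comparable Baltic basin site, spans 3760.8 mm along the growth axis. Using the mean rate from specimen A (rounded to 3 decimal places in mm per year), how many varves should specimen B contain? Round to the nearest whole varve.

9263 varves

Specimen A: correcting the raw count gives 13860 − 12 + 3 = 13851 true varves.
A: Extension rate ≈ 5618.1 / 13851 = 0.406 mm per year.
For B, 3760.8 / 0.406 = 9263.05 years ≈ 9263 varves.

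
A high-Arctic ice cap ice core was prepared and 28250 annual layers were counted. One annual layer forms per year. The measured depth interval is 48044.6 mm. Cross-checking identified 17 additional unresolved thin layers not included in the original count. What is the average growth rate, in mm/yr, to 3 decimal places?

1.700 mm/yr

After corrections the count is 28250 + 17 = 28267 annual layers.
Extension rate ≈ 48044.6 / 28267 = 1.700 mm/yr.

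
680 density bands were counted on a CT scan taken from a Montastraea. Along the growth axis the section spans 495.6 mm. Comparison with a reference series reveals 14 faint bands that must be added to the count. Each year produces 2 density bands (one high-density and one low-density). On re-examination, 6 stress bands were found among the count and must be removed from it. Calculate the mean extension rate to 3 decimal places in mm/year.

True density band count = 680 − 6 + 14 = 688.
688 density bands at 2 per year is 688 / 2 = 344 years.
Extension rate ≈ 495.6 / 344 = 1.441 mm/year.

1.441 mm/year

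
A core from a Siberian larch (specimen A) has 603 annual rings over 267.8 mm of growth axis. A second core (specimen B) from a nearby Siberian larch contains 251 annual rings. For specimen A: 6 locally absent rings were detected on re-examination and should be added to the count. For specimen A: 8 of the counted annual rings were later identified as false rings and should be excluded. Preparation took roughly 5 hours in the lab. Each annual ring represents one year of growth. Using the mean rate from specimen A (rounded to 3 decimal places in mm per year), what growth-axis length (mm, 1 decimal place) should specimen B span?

Specimen A: correcting the raw count gives 603 − 8 + 6 = 601 true annual rings.
A: Extension rate ≈ 267.8 / 601 = 0.446 mm/yr.
For B, 0.446 mm/year × 251 years = 111.9 mm.

111.9 mm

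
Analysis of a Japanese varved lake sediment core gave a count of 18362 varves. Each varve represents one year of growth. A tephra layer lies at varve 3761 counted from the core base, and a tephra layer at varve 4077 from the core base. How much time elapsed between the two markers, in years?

The two markers are separated by 4077 − 3761 = 316 varves.
One varve per year makes the interval 316 years.

316 yr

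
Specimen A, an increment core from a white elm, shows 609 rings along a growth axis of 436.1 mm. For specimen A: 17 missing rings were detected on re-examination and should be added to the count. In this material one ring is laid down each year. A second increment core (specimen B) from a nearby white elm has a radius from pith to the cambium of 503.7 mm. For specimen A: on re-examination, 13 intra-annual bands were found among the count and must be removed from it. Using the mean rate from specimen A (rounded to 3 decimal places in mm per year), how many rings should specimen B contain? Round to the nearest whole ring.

Specimen A: correcting the raw count gives 609 − 13 + 17 = 613 true rings.
A: Extension rate ≈ 436.1 / 613 = 0.711 mm/yr.
Specimen B: 503.7 mm / 0.711 mm per year = 708.44 years ≈ 708 rings.

708 rings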